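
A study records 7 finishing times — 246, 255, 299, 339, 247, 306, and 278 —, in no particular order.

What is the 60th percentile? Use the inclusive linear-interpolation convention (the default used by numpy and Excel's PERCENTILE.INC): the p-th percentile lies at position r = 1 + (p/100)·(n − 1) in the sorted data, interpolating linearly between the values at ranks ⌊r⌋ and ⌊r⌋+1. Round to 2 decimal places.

Sorted: 246, 247, 255, 278, 299, 306, 339.
n = 7.
r = 1 + (60/100)·(7 − 1) = 1 + 3.6 = 4.6.
Rank 4 is 278 and rank 5 is 299.
Interpolate: 278 + 0.6·(299 − 278) = 278 + 0.6·21 = 290.6.

290.60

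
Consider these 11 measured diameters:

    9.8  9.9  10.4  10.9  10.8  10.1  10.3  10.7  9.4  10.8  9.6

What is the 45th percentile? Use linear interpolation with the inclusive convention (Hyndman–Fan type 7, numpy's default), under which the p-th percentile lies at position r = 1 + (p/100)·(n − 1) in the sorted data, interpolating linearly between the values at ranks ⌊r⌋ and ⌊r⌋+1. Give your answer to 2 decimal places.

10.20

Sorted: 9.4, 9.6, 9.8, 9.9, 10.1, 10.3, 10.4, 10.7, 10.8, 10.8, 10.9.
n = 11.
r = 1 + (45/100)·(11 − 1) = 1 + 4.5 = 5.5.
Rank 5 is 10.1 and rank 6 is 10.3.
Interpolate: 10.1 + 0.5·(10.3 − 10.1) = 10.1 + 0.5·0.2 = 10.2.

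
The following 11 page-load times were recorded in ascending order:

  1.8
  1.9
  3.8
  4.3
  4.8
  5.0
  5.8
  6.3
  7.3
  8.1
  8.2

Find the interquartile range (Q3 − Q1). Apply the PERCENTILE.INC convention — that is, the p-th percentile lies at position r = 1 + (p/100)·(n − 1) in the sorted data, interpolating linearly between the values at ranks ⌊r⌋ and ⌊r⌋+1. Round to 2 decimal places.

n = 11.
P25: r = 3.5; ranks 3–4 are 3.8, 4.3; interpolating gives 4.05.
P75: r = 8.5; ranks 8–9 are 6.3, 7.3; interpolating gives 6.8.
Difference: 6.8 − 4.05 = 2.75.

2.75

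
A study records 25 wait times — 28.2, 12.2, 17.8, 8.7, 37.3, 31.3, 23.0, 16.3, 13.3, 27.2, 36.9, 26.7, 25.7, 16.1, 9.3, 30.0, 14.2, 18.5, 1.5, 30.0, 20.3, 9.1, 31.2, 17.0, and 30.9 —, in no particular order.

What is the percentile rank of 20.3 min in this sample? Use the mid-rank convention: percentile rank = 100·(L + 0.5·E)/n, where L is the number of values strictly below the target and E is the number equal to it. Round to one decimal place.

50.0

Sorted: 1.5, 8.7, 9.1, 9.3, 12.2, 13.3, 14.2, 16.1, 16.3, 17.0, 17.8, 18.5, 20.3, 23.0, 25.7, 26.7, 27.2, 28.2, 30.0, 30.0, 30.9, 31.2, 31.3, 36.9, 37.3.
Count below 20.3: L = 12; count equal: E = 1; n = 25.
Percentile rank = 100·(12 + 0.5·1)/25 = 100·12.5/25 = 50.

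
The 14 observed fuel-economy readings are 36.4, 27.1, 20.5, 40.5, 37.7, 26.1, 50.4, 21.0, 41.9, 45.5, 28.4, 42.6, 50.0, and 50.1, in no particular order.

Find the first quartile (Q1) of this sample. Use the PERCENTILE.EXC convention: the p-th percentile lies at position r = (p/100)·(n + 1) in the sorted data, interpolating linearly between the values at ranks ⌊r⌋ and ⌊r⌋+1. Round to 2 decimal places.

26.85

Sorted: 20.5, 21.0, 26.1, 27.1, 28.4, 36.4, 37.7, 40.5, 41.9, 42.6, 45.5, 50.0, 50.1, 50.4.
n = 14.
r = (25/100)·(14 + 1) = 3.75.
Rank 3 is 26.1 and rank 4 is 27.1.
Interpolate: 26.1 + 0.75·(27.1 − 26.1) = 26.1 + 0.75·1 = 26.85.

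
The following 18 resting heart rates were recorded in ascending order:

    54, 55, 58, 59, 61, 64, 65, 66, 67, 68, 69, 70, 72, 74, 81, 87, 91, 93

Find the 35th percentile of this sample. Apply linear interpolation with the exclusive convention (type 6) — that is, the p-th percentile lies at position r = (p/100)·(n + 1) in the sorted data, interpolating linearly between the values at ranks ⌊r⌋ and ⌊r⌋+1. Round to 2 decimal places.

n = 18.
r = (35/100)·(18 + 1) = 6.65.
Rank 6 is 64 and rank 7 is 65.
Interpolate: 64 + 0.65·(65 − 64) = 64 + 0.65·1 = 64.65.

64.65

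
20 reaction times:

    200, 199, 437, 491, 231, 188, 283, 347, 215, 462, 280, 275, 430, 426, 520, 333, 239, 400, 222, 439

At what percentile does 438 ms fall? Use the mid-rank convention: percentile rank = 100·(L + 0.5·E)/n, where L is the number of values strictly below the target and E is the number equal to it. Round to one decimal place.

Sorted: 188, 199, 200, 215, 222, 231, 239, 275, 280, 283, 333, 347, 400, 426, 430, 437, 439, 462, 491, 520.
Count below 438: L = 16; count equal: E = 0; n = 20.
Percentile rank = 100·(16 + 0.5·0)/20 = 100·16/20 = 80.

80.0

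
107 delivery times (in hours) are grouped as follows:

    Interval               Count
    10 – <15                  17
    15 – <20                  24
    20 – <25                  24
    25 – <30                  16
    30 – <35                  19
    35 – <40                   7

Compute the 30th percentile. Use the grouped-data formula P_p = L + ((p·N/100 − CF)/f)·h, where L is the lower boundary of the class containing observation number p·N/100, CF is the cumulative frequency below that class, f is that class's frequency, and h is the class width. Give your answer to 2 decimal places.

18.15

N = 107; target position k = 30/100 · 107 = 32.1.
Cumulative frequencies: 17, 41, 65, 81, 100, 107.
Observation 32.1 falls in the class 15 – <20.
L = 15, CF = 17, f = 24, h = 5.
P30 = 15 + ((32.1 − 17)/24)·5 = 15 + 3.14583 = 18.1458.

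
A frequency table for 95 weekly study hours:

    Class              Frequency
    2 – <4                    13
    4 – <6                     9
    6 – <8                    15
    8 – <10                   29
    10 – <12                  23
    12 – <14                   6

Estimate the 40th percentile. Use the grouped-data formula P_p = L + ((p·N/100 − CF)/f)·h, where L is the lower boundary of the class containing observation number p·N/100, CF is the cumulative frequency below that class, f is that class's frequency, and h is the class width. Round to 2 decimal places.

8.07

N = 95; target position k = 40/100 · 95 = 38.
Cumulative frequencies: 13, 22, 37, 66, 89, 95.
Observation 38 falls in the class 8 – <10.
L = 8, CF = 37, f = 29, h = 2.
P40 = 8 + ((38 − 37)/29)·2 = 8 + 0.0689655 = 8.06897.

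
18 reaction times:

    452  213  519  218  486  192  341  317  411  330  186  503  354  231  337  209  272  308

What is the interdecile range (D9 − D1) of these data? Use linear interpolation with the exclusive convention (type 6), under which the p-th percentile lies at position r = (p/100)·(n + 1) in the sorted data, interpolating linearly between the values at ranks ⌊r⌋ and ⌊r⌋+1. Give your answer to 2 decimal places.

313.20

Sorted: 186, 192, 209, 213, 218, 231, 272, 308, 317, 330, 337, 341, 354, 411, 452, 486, 503, 519.
n = 18.
P10: r = 1.9; ranks 1–2 are 186, 192; interpolating gives 191.4.
P90: r = 17.1; ranks 17–18 are 503, 519; interpolating gives 504.6.
Difference: 504.6 − 191.4 = 313.2.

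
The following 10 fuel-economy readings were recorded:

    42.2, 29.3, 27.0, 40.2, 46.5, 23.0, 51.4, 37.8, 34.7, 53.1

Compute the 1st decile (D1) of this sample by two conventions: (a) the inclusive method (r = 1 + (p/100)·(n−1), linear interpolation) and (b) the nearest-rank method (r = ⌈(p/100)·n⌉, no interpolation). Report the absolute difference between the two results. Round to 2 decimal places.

Sorted: 23.0, 27.0, 29.3, 34.7, 37.8, 40.2, 42.2, 46.5, 51.4, 53.1.
n = 10.
(a) r = 1.9; between ranks 1 (23.0) and 2 (27.0): 26.6.
(b) the nearest-rank method: rank 1 → 23.
|26.6 − 23| = 3.6.

3.60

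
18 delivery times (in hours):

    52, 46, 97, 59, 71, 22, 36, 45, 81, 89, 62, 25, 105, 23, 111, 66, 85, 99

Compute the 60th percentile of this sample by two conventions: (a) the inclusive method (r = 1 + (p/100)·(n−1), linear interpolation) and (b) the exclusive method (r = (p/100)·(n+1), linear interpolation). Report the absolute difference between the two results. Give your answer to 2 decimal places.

2.00

Sorted: 22, 23, 25, 36, 45, 46, 52, 59, 62, 66, 71, 81, 85, 89, 97, 99, 105, 111.
n = 18.
(a) r = 11.2; between ranks 11 (71) and 12 (81): 73.
(b) r = 11.4; between ranks 11 (71) and 12 (81): 75.
|73 − 75| = 2.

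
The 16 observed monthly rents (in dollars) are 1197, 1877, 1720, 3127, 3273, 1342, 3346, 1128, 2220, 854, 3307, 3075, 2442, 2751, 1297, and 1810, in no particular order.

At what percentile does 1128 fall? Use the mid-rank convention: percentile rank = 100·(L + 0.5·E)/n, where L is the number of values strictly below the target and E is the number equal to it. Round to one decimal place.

9.4

Sorted: 854, 1128, 1197, 1297, 1342, 1720, 1810, 1877, 2220, 2442, 2751, 3075, 3127, 3273, 3307, 3346.
Count below 1128: L = 1; count equal: E = 1; n = 16.
Percentile rank = 100·(1 + 0.5·1)/16 = 100·1.5/16 = 9.375.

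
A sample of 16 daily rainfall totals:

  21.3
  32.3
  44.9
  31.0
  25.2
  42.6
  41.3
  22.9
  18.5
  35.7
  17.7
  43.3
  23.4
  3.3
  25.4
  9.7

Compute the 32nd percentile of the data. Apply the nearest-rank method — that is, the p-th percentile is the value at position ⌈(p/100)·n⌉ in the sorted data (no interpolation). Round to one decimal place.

22.9

Sorted: 3.3, 9.7, 17.7, 18.5, 21.3, 22.9, 23.4, 25.2, 25.4, 31.0, 32.3, 35.7, 41.3, 42.6, 43.3, 44.9.
n = 16.
Position = ⌈32/100 · 16⌉ = ⌈5.12⌉ = 6.
The value at rank 6 is 22.9.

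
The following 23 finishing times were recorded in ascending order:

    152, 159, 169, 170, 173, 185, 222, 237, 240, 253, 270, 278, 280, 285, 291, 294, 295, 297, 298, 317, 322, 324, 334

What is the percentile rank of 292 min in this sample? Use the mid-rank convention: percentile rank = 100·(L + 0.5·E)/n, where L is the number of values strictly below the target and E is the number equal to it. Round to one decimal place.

Count below 292: L = 15; count equal: E = 0; n = 23.
Percentile rank = 100·(15 + 0.5·0)/23 = 100·15/23 = 65.22.

65.2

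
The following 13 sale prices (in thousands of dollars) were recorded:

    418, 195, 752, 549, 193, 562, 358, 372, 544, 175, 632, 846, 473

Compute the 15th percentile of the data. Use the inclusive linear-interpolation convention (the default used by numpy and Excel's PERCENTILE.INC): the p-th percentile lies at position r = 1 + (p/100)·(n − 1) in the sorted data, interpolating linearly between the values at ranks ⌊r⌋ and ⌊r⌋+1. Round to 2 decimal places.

194.60

Sorted: 175, 193, 195, 358, 372, 418, 473, 544, 549, 562, 632, 752, 846.
n = 13.
r = 1 + (15/100)·(13 − 1) = 1 + 1.8 = 2.8.
Rank 2 is 193 and rank 3 is 195.
Interpolate: 193 + 0.8·(195 − 193) = 193 + 0.8·2 = 194.6.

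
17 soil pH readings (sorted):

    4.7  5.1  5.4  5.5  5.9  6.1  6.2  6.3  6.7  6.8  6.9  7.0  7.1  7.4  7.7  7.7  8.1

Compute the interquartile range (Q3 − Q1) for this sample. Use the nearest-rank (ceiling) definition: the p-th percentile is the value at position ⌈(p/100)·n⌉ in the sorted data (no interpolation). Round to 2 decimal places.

n = 17.
P25: rank ⌈25/100·17⌉ = 5 → 5.9.
P75: rank ⌈75/100·17⌉ = 13 → 7.1.
Difference: 7.1 − 5.9 = 1.2.

1.20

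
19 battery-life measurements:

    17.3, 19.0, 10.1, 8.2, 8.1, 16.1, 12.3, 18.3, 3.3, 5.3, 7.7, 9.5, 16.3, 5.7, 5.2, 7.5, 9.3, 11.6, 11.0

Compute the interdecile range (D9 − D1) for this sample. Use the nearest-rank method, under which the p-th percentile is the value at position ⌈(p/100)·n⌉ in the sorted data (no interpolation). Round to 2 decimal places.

13.10

Sorted: 3.3, 5.2, 5.3, 5.7, 7.5, 7.7, 8.1, 8.2, 9.3, 9.5, 10.1, 11.0, 11.6, 12.3, 16.1, 16.3, 17.3, 18.3, 19.0.
n = 19.
P10: rank ⌈10/100·19⌉ = 2 → 5.2.
P90: rank ⌈90/100·19⌉ = 18 → 18.3.
Difference: 18.3 − 5.2 = 13.1.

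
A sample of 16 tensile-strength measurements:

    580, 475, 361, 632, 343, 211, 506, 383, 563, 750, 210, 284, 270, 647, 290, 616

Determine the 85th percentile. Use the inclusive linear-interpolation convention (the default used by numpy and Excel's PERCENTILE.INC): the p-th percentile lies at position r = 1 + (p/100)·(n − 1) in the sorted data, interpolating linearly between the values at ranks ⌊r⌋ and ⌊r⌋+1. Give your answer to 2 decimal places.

Sorted: 210, 211, 270, 284, 290, 343, 361, 383, 475, 506, 563, 580, 616, 632, 647, 750.
n = 16.
r = 1 + (85/100)·(16 − 1) = 1 + 12.75 = 13.75.
Rank 13 is 616 and rank 14 is 632.
Interpolate: 616 + 0.75·(632 − 616) = 616 + 0.75·16 = 628.

628.00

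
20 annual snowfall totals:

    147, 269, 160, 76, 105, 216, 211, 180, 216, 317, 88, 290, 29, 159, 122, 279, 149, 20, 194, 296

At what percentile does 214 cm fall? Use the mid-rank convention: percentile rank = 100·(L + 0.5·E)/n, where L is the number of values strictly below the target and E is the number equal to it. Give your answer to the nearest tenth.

65.0

Sorted: 20, 29, 76, 88, 105, 122, 147, 149, 159, 160, 180, 194, 211, 216, 216, 269, 279, 290, 296, 317.
Count below 214: L = 13; count equal: E = 0; n = 20.
Percentile rank = 100·(13 + 0.5·0)/20 = 100·13/20 = 65.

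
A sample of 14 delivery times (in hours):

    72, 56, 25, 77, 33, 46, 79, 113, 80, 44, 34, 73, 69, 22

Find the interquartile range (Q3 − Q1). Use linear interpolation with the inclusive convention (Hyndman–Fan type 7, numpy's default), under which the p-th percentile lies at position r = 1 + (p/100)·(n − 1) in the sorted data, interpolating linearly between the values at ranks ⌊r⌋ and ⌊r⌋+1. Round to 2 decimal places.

Sorted: 22, 25, 33, 34, 44, 46, 56, 69, 72, 73, 77, 79, 80, 113.
n = 14.
P25: r = 4.25; ranks 4–5 are 34, 44; interpolating gives 36.5.
P75: r = 10.75; ranks 10–11 are 73, 77; interpolating gives 76.
Difference: 76 − 36.5 = 39.5.

39.50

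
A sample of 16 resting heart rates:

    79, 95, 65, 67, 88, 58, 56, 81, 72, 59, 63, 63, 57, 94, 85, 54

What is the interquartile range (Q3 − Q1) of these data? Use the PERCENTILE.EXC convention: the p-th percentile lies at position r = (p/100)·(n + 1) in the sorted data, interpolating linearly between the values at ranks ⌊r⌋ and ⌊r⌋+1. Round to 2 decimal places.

25.75

Sorted: 54, 56, 57, 58, 59, 63, 63, 65, 67, 72, 79, 81, 85, 88, 94, 95.
n = 16.
P25: r = 4.25; ranks 4–5 are 58, 59; interpolating gives 58.25.
P75: r = 12.75; ranks 12–13 are 81, 85; interpolating gives 84.
Difference: 84 − 58.25 = 25.75.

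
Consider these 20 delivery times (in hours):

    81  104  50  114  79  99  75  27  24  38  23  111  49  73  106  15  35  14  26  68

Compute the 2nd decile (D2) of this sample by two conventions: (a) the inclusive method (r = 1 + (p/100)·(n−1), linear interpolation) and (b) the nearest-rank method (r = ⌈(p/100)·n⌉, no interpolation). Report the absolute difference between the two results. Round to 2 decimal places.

1.60

Sorted: 14, 15, 23, 24, 26, 27, 35, 38, 49, 50, 68, 73, 75, 79, 81, 99, 104, 106, 111, 114.
n = 20.
(a) r = 4.8; between ranks 4 (24) and 5 (26): 25.6.
(b) the nearest-rank method: rank 4 → 24.
|25.6 − 24| = 1.6.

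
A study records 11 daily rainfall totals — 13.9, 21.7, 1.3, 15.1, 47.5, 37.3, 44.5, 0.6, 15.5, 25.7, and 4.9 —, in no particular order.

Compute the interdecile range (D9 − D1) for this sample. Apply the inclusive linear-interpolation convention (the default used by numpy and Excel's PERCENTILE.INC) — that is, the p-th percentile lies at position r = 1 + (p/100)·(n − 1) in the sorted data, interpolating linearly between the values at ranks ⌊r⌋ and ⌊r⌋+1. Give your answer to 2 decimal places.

43.20

Sorted: 0.6, 1.3, 4.9, 13.9, 15.1, 15.5, 21.7, 25.7, 37.3, 44.5, 47.5.
n = 11.
P10: r = 2 (integer) → 1.3.
P90: r = 10 (integer) → 44.5.
Difference: 44.5 − 1.3 = 43.2.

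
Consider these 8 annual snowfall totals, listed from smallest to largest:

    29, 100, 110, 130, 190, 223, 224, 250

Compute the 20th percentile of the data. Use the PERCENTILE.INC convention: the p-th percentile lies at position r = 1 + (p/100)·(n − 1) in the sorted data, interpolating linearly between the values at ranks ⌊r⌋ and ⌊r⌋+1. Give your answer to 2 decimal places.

n = 8.
r = 1 + (20/100)·(8 − 1) = 1 + 1.4 = 2.4.
Rank 2 is 100 and rank 3 is 110.
Interpolate: 100 + 0.4·(110 − 100) = 100 + 0.4·10 = 104.

104.00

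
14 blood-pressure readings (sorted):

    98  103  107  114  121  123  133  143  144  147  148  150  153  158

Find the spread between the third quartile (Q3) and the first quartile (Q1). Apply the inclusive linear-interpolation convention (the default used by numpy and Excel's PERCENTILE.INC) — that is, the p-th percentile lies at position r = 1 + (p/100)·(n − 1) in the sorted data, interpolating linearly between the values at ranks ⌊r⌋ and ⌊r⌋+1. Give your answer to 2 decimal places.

n = 14.
P25: r = 4.25; ranks 4–5 are 114, 121; interpolating gives 115.75.
P75: r = 10.75; ranks 10–11 are 147, 148; interpolating gives 147.75.
Difference: 147.75 − 115.75 = 32.

32.00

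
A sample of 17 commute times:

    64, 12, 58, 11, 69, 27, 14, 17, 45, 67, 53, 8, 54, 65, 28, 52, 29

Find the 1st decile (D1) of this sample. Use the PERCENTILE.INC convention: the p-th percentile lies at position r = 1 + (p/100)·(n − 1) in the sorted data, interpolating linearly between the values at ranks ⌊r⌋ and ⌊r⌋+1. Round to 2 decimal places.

Sorted: 8, 11, 12, 14, 17, 27, 28, 29, 45, 52, 53, 54, 58, 64, 65, 67, 69.
n = 17.
r = 1 + (10/100)·(17 − 1) = 1 + 1.6 = 2.6.
Rank 2 is 11 and rank 3 is 12.
Interpolate: 11 + 0.6·(12 − 11) = 11 + 0.6·1 = 11.6.

11.60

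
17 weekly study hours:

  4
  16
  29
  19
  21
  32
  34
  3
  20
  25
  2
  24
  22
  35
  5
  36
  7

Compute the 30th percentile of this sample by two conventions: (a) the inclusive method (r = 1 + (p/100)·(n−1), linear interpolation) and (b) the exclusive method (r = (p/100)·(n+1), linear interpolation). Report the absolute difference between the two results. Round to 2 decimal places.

Sorted: 2, 3, 4, 5, 7, 16, 19, 20, 21, 22, 24, 25, 29, 32, 34, 35, 36.
n = 17.
(a) r = 5.8; between ranks 5 (7) and 6 (16): 14.2.
(b) r = 5.4; between ranks 5 (7) and 6 (16): 10.6.
|14.2 − 10.6| = 3.6.

3.60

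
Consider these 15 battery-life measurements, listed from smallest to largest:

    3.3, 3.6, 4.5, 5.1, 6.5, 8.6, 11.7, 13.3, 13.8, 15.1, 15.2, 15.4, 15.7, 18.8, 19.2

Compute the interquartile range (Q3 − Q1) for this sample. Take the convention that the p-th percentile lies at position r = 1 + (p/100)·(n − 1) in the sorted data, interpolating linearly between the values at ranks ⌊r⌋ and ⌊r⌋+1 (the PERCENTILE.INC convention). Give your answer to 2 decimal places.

9.50

n = 15.
P25: r = 4.5; ranks 4–5 are 5.1, 6.5; interpolating gives 5.8.
P75: r = 11.5; ranks 11–12 are 15.2, 15.4; interpolating gives 15.3.
Difference: 15.3 − 5.8 = 9.5.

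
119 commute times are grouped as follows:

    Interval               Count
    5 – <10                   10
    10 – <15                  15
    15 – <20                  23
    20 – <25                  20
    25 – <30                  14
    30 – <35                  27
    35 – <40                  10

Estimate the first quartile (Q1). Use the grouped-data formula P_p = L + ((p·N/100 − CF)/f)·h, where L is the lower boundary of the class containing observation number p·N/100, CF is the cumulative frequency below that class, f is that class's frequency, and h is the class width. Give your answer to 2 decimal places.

N = 119; target position k = 25/100 · 119 = 29.75.
Cumulative frequencies: 10, 25, 48, 68, 82, 109, 119.
Observation 29.75 falls in the class 15 – <20.
L = 15, CF = 25, f = 23, h = 5.
P25 = 15 + ((29.75 − 25)/23)·5 = 15 + 1.03261 = 16.0326.

16.03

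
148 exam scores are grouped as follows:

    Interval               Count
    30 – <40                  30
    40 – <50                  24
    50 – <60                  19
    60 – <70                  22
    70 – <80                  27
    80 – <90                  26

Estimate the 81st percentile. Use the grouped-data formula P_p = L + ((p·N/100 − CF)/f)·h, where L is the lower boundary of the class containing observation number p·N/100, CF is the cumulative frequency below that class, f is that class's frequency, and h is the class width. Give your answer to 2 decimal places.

79.21

N = 148; target position k = 81/100 · 148 = 119.88.
Cumulative frequencies: 30, 54, 73, 95, 122, 148.
Observation 119.88 falls in the class 70 – <80.
L = 70, CF = 95, f = 27, h = 10.
P81 = 70 + ((119.88 − 95)/27)·10 = 70 + 9.21481 = 79.2148.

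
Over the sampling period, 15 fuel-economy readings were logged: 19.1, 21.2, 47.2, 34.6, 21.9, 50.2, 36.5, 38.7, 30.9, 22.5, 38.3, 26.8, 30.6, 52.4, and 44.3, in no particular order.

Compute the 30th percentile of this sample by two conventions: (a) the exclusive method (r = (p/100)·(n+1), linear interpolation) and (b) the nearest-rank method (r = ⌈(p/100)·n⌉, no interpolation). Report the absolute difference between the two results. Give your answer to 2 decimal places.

0.86

Sorted: 19.1, 21.2, 21.9, 22.5, 26.8, 30.6, 30.9, 34.6, 36.5, 38.3, 38.7, 44.3, 47.2, 50.2, 52.4.
n = 15.
(a) r = 4.8; between ranks 4 (22.5) and 5 (26.8): 25.94.
(b) the nearest-rank method: rank 5 → 26.8.
|25.94 − 26.8| = 0.86.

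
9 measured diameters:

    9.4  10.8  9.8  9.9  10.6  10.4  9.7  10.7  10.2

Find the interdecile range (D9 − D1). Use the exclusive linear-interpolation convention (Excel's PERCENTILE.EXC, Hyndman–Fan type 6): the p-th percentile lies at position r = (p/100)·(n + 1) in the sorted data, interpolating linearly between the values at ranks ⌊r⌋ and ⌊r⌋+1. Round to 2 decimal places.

Sorted: 9.4, 9.7, 9.8, 9.9, 10.2, 10.4, 10.6, 10.7, 10.8.
n = 9.
P10: r = 1 (integer) → 9.4.
P90: r = 9 (integer) → 10.8.
Difference: 10.8 − 9.4 = 1.4.

1.40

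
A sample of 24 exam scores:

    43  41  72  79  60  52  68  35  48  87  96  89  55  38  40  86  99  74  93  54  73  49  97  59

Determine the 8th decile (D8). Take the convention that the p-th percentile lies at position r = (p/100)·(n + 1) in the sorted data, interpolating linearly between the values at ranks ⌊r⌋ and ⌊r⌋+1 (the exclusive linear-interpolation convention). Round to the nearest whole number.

Sorted: 35, 38, 40, 41, 43, 48, 49, 52, 54, 55, 59, 60, 68, 72, 73, 74, 79, 86, 87, 89, 93, 96, 97, 99.
n = 24.
r = (80/100)·(24 + 1) = 20.
r is an integer, so P80 is the value at rank 20: 89.

89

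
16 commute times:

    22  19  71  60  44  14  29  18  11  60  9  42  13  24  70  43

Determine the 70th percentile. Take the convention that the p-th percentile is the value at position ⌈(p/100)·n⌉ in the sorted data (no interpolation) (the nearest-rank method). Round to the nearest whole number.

Sorted: 9, 11, 13, 14, 18, 19, 22, 24, 29, 42, 43, 44, 60, 60, 70, 71.
n = 16.
Position = ⌈70/100 · 16⌉ = ⌈11.2⌉ = 12.
The value at rank 12 is 44.

44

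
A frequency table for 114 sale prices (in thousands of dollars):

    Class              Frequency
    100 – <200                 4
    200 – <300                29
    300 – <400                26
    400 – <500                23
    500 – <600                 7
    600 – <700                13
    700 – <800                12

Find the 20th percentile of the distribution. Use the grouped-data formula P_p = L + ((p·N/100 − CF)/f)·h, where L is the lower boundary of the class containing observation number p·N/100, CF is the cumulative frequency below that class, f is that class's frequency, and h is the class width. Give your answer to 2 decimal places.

N = 114; target position k = 20/100 · 114 = 22.8.
Cumulative frequencies: 4, 33, 59, 82, 89, 102, 114.
Observation 22.8 falls in the class 200 – <300.
L = 200, CF = 4, f = 29, h = 100.
P20 = 200 + ((22.8 − 4)/29)·100 = 200 + 64.8276 = 264.828.

264.83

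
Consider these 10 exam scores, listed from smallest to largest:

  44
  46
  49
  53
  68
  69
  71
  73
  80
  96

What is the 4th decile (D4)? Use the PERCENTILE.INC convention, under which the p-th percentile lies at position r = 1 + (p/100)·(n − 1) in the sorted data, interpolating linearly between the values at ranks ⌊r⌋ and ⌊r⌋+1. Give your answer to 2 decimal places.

62.00

n = 10.
r = 1 + (40/100)·(10 − 1) = 1 + 3.6 = 4.6.
Rank 4 is 53 and rank 5 is 68.
Interpolate: 53 + 0.6·(68 − 53) = 53 + 0.6·15 = 62.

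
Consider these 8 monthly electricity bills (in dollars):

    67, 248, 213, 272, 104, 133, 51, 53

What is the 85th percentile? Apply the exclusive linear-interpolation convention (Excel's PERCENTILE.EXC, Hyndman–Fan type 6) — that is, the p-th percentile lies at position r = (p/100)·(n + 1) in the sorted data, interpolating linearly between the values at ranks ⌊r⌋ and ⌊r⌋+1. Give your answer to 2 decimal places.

263.60

Sorted: 51, 53, 67, 104, 133, 213, 248, 272.
n = 8.
r = (85/100)·(8 + 1) = 7.65.
Rank 7 is 248 and rank 8 is 272.
Interpolate: 248 + 0.65·(272 − 248) = 248 + 0.65·24 = 263.6.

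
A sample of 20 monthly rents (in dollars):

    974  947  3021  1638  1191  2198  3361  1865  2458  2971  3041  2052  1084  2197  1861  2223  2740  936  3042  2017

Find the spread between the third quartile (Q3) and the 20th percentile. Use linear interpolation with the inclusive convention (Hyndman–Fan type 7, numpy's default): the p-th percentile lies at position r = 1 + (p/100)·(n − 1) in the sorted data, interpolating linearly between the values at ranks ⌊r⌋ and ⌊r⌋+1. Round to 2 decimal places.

Sorted: 936, 947, 974, 1084, 1191, 1638, 1861, 1865, 2017, 2052, 2197, 2198, 2223, 2458, 2740, 2971, 3021, 3041, 3042, 3361.
n = 20.
P20: r = 4.8; ranks 4–5 are 1084, 1191; interpolating gives 1169.6.
P75: r = 15.25; ranks 15–16 are 2740, 2971; interpolating gives 2797.75.
Difference: 2797.75 − 1169.6 = 1628.15.

1628.15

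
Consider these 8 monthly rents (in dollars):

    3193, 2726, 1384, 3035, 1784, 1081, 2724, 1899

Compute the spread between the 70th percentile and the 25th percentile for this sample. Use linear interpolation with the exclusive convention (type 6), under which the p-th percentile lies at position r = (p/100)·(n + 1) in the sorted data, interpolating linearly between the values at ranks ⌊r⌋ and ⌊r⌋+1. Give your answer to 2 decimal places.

1334.70

Sorted: 1081, 1384, 1784, 1899, 2724, 2726, 3035, 3193.
n = 8.
P25: r = 2.25; ranks 2–3 are 1384, 1784; interpolating gives 1484.
P70: r = 6.3; ranks 6–7 are 2726, 3035; interpolating gives 2818.7.
Difference: 2818.7 − 1484 = 1334.7.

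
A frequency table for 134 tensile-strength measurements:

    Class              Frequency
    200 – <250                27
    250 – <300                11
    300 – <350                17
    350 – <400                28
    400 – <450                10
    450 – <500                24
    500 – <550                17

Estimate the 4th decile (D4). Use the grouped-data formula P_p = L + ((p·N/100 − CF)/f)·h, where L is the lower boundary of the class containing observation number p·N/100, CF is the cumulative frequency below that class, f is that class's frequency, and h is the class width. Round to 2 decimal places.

N = 134; target position k = 40/100 · 134 = 53.6.
Cumulative frequencies: 27, 38, 55, 83, 93, 117, 134.
Observation 53.6 falls in the class 300 – <350.
L = 300, CF = 38, f = 17, h = 50.
P40 = 300 + ((53.6 − 38)/17)·50 = 300 + 45.8824 = 345.882.

345.88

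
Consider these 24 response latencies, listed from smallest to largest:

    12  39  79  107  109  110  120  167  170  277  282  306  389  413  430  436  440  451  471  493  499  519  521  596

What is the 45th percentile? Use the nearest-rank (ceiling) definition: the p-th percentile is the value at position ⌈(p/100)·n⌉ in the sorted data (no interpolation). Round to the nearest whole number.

n = 24.
Position = ⌈45/100 · 24⌉ = ⌈10.8⌉ = 11.
The value at rank 11 is 282.

282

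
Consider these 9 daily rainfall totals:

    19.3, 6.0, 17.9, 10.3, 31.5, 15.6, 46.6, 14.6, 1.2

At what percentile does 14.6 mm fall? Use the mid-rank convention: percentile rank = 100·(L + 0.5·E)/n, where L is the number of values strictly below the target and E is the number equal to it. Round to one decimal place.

38.9

Sorted: 1.2, 6.0, 10.3, 14.6, 15.6, 17.9, 19.3, 31.5, 46.6.
Count below 14.6: L = 3; count equal: E = 1; n = 9.
Percentile rank = 100·(3 + 0.5·1)/9 = 100·3.5/9 = 38.89.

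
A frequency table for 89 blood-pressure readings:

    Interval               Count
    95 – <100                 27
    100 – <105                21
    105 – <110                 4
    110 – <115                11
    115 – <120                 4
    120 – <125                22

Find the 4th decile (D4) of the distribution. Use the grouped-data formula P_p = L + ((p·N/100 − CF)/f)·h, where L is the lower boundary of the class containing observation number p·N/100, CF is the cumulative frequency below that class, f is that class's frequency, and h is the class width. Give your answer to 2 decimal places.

N = 89; target position k = 40/100 · 89 = 35.6.
Cumulative frequencies: 27, 48, 52, 63, 67, 89.
Observation 35.6 falls in the class 100 – <105.
L = 100, CF = 27, f = 21, h = 5.
P40 = 100 + ((35.6 − 27)/21)·5 = 100 + 2.04762 = 102.048.

102.05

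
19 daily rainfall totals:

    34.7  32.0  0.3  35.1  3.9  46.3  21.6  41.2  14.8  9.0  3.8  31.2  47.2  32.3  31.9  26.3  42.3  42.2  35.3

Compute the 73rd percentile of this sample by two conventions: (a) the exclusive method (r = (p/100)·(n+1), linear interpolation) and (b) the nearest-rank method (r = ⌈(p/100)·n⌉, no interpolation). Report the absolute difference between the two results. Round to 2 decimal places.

Sorted: 0.3, 3.8, 3.9, 9.0, 14.8, 21.6, 26.3, 31.2, 31.9, 32.0, 32.3, 34.7, 35.1, 35.3, 41.2, 42.2, 42.3, 46.3, 47.2.
n = 19.
(a) r = 14.6; between ranks 14 (35.3) and 15 (41.2): 38.84.
(b) the nearest-rank method: rank 14 → 35.3.
|38.84 − 35.3| = 3.54.

3.54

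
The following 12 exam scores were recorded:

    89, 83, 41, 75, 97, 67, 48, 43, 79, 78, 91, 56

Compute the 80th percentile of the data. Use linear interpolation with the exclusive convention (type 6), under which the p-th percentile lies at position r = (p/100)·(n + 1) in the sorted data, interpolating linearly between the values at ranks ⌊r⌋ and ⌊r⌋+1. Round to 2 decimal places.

Sorted: 41, 43, 48, 56, 67, 75, 78, 79, 83, 89, 91, 97.
n = 12.
r = (80/100)·(12 + 1) = 10.4.
Rank 10 is 89 and rank 11 is 91.
Interpolate: 89 + 0.4·(91 − 89) = 89 + 0.4·2 = 89.8.

89.80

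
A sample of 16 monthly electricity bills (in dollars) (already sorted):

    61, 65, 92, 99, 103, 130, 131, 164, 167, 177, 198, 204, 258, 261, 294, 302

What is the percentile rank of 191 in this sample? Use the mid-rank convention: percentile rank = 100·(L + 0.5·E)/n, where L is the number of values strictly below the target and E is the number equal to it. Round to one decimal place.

Count below 191: L = 10; count equal: E = 0; n = 16.
Percentile rank = 100·(10 + 0.5·0)/16 = 100·10/16 = 62.5.

62.5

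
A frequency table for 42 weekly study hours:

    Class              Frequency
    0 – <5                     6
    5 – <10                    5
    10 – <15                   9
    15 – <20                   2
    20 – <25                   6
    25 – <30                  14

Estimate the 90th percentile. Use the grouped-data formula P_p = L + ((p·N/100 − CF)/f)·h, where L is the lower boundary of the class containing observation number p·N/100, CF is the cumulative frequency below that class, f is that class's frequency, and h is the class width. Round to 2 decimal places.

28.50

N = 42; target position k = 90/100 · 42 = 37.8.
Cumulative frequencies: 6, 11, 20, 22, 28, 42.
Observation 37.8 falls in the class 25 – <30.
L = 25, CF = 28, f = 14, h = 5.
P90 = 25 + ((37.8 − 28)/14)·5 = 25 + 3.5 = 28.5.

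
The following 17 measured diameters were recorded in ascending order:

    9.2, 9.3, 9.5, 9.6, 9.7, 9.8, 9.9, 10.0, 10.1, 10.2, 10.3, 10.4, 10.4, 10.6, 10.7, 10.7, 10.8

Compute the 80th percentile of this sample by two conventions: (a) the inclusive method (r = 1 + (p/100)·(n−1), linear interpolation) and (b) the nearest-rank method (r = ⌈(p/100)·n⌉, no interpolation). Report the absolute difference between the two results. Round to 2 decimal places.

0.04

n = 17.
(a) r = 13.8; between ranks 13 (10.4) and 14 (10.6): 10.56.
(b) the nearest-rank method: rank 14 → 10.6.
|10.56 − 10.6| = 0.04.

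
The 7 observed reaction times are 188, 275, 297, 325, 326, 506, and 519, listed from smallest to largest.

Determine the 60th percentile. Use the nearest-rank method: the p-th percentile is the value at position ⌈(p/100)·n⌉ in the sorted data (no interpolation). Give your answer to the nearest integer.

326

n = 7.
Position = ⌈60/100 · 7⌉ = ⌈4.2⌉ = 5.
The value at rank 5 is 326.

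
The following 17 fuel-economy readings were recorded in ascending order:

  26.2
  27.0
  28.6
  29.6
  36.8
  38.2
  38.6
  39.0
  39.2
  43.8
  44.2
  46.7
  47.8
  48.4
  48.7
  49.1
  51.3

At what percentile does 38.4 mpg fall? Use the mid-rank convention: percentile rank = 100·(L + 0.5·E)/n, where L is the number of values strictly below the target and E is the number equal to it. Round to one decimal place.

Count below 38.4: L = 6; count equal: E = 0; n = 17.
Percentile rank = 100·(6 + 0.5·0)/17 = 100·6/17 = 35.29.

35.3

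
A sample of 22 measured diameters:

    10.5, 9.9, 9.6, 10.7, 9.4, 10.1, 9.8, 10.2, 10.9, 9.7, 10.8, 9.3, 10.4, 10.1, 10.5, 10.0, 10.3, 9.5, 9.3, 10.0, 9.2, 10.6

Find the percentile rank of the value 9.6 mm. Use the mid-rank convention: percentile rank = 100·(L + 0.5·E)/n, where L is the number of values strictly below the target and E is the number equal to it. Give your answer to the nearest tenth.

Sorted: 9.2, 9.3, 9.3, 9.4, 9.5, 9.6, 9.7, 9.8, 9.9, 10.0, 10.0, 10.1, 10.1, 10.2, 10.3, 10.4, 10.5, 10.5, 10.6, 10.7, 10.8, 10.9.
Count below 9.6: L = 5; count equal: E = 1; n = 22.
Percentile rank = 100·(5 + 0.5·1)/22 = 100·5.5/22 = 25.

25.0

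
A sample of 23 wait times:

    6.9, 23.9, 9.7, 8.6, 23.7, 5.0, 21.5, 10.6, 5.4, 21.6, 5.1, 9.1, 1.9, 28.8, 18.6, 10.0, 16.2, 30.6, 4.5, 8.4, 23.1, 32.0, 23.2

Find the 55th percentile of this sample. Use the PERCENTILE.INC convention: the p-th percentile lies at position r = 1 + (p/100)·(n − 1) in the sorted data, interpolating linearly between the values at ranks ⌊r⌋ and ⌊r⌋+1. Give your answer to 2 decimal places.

Sorted: 1.9, 4.5, 5.0, 5.1, 5.4, 6.9, 8.4, 8.6, 9.1, 9.7, 10.0, 10.6, 16.2, 18.6, 21.5, 21.6, 23.1, 23.2, 23.7, 23.9, 28.8, 30.6, 32.0.
n = 23.
r = 1 + (55/100)·(23 − 1) = 1 + 12.1 = 13.1.
Rank 13 is 16.2 and rank 14 is 18.6.
Interpolate: 16.2 + 0.1·(18.6 − 16.2) = 16.2 + 0.1·2.4 = 16.44.

16.44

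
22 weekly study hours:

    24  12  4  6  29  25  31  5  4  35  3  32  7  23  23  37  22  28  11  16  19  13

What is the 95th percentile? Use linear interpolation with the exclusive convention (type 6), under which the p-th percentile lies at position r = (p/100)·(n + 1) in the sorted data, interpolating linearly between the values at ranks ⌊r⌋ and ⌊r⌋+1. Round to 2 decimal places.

36.70

Sorted: 3, 4, 4, 5, 6, 7, 11, 12, 13, 16, 19, 22, 23, 23, 24, 25, 28, 29, 31, 32, 35, 37.
n = 22.
r = (95/100)·(22 + 1) = 21.85.
Rank 21 is 35 and rank 22 is 37.
Interpolate: 35 + 0.85·(37 − 35) = 35 + 0.85·2 = 36.7.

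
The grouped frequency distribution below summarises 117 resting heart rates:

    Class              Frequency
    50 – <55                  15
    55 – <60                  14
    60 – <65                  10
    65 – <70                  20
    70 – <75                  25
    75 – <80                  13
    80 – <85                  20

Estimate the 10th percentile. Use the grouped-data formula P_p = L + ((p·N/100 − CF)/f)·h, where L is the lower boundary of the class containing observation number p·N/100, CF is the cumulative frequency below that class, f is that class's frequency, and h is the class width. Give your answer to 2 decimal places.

N = 117; target position k = 10/100 · 117 = 11.7.
Cumulative frequencies: 15, 29, 39, 59, 84, 97, 117.
Observation 11.7 falls in the class 50 – <55.
L = 50, CF = 0, f = 15, h = 5.
P10 = 50 + ((11.7 − 0)/15)·5 = 50 + 3.9 = 53.9.

53.90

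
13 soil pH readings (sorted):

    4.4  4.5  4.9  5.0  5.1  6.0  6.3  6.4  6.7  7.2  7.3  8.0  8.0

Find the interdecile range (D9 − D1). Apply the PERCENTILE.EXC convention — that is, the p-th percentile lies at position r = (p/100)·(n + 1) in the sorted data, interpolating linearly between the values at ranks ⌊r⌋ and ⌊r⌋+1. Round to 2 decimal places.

3.56

n = 13.
P10: r = 1.4; ranks 1–2 are 4.4, 4.5; interpolating gives 4.44.
P90: r = 12.6; ranks 12–13 are 8.0, 8.0; interpolating gives 8.
Difference: 8 − 4.44 = 3.56.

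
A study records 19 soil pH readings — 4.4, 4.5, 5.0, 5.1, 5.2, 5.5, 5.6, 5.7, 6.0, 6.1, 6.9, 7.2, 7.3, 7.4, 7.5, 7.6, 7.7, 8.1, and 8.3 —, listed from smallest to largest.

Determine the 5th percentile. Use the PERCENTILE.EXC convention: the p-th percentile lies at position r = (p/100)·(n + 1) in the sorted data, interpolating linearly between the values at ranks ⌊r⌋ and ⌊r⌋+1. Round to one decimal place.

4.4

n = 19.
r = (5/100)·(19 + 1) = 1.
r is an integer, so P5 is the value at rank 1: 4.4.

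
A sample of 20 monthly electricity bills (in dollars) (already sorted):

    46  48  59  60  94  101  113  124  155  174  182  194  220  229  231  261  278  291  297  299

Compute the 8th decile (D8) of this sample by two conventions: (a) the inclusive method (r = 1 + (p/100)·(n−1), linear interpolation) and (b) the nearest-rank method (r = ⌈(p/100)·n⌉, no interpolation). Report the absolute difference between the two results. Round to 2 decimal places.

n = 20.
(a) r = 16.2; between ranks 16 (261) and 17 (278): 264.4.
(b) the nearest-rank method: rank 16 → 261.
|264.4 − 261| = 3.4.

3.40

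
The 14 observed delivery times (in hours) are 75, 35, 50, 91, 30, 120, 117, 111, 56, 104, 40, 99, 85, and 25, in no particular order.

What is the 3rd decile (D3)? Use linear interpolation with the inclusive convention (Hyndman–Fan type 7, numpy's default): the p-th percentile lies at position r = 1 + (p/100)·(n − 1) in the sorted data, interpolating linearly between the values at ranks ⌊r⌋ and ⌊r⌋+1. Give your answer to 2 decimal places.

49.00

Sorted: 25, 30, 35, 40, 50, 56, 75, 85, 91, 99, 104, 111, 117, 120.
n = 14.
r = 1 + (30/100)·(14 − 1) = 1 + 3.9 = 4.9.
Rank 4 is 40 and rank 5 is 50.
Interpolate: 40 + 0.9·(50 − 40) = 40 + 0.9·10 = 49.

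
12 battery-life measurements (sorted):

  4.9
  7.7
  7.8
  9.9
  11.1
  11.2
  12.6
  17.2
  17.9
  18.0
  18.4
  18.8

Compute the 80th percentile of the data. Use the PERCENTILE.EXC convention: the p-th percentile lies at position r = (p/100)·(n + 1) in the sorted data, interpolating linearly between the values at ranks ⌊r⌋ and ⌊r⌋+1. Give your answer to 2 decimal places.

18.16

n = 12.
r = (80/100)·(12 + 1) = 10.4.
Rank 10 is 18.0 and rank 11 is 18.4.
Interpolate: 18.0 + 0.4·(18.4 − 18.0) = 18.0 + 0.4·0.4 = 18.16.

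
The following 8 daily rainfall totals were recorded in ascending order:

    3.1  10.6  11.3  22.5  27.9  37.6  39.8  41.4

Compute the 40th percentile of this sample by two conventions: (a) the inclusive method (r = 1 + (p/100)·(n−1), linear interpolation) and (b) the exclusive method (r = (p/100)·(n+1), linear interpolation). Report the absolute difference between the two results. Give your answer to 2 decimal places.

2.24

n = 8.
(a) r = 3.8; between ranks 3 (11.3) and 4 (22.5): 20.26.
(b) r = 3.6; between ranks 3 (11.3) and 4 (22.5): 18.02.
|20.26 − 18.02| = 2.24.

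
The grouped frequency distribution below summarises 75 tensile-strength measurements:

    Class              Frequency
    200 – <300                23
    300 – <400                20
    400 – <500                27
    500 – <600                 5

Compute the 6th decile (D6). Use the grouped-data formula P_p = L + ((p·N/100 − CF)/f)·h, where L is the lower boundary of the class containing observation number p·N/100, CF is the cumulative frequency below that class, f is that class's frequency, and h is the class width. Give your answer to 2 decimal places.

407.41

N = 75; target position k = 60/100 · 75 = 45.
Cumulative frequencies: 23, 43, 70, 75.
Observation 45 falls in the class 400 – <500.
L = 400, CF = 43, f = 27, h = 100.
P60 = 400 + ((45 − 43)/27)·100 = 400 + 7.40741 = 407.407.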